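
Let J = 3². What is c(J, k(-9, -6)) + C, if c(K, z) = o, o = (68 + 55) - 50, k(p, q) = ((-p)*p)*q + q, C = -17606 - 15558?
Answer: -33091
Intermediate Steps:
J = 9
C = -33164
k(p, q) = q - q*p² (k(p, q) = (-p²)*q + q = -q*p² + q = q - q*p²)
o = 73 (o = 123 - 50 = 73)
c(K, z) = 73
c(J, k(-9, -6)) + C = 73 - 33164 = -33091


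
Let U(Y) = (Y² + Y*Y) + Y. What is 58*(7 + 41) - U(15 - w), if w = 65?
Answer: -2166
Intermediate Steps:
U(Y) = Y + 2*Y² (U(Y) = (Y² + Y²) + Y = 2*Y² + Y = Y + 2*Y²)
58*(7 + 41) - U(15 - w) = 58*(7 + 41) - (15 - 1*65)*(1 + 2*(15 - 1*65)) = 58*48 - (15 - 65)*(1 + 2*(15 - 65)) = 2784 - (-50)*(1 + 2*(-50)) = 2784 - (-50)*(1 - 100) = 2784 - (-50)*(-99) = 2784 - 1*4950 = 2784 - 4950 = -2166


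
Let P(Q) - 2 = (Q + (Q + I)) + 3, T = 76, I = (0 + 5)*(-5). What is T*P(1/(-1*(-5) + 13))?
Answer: -13604/9 ≈ -1511.6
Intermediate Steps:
I = -25 (I = 5*(-5) = -25)
P(Q) = -20 + 2*Q (P(Q) = 2 + ((Q + (Q - 25)) + 3) = 2 + ((Q + (-25 + Q)) + 3) = 2 + ((-25 + 2*Q) + 3) = 2 + (-22 + 2*Q) = -20 + 2*Q)
T*P(1/(-1*(-5) + 13)) = 76*(-20 + 2/(-1*(-5) + 13)) = 76*(-20 + 2/(5 + 13)) = 76*(-20 + 2/18) = 76*(-20 + 2*(1/18)) = 76*(-20 + ⅑) = 76*(-179/9) = -13604/9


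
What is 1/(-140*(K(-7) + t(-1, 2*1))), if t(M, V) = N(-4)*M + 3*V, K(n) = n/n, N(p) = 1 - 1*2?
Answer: -1/1120 ≈ -0.00089286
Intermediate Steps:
N(p) = -1 (N(p) = 1 - 2 = -1)
K(n) = 1
t(M, V) = -M + 3*V
1/(-140*(K(-7) + t(-1, 2*1))) = 1/(-140*(1 + (-1*(-1) + 3*(2*1)))) = 1/(-140*(1 + (1 + 3*2))) = 1/(-140*(1 + (1 + 6))) = 1/(-140*(1 + 7)) = 1/(-140*8) = 1/(-1120) = -1/1120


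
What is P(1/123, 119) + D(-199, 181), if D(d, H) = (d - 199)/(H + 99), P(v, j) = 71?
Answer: 9741/140 ≈ 69.579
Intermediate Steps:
D(d, H) = (-199 + d)/(99 + H)
P(1/123, 119) + D(-199, 181) = 71 + (-199 - 199)/(99 + 181) = 71 - 398/280 = 71 + (1/280)*(-398) = 71 - 199/140 = 9741/140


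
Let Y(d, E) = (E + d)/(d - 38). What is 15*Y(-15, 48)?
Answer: -495/53 ≈ -9.3396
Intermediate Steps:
Y(d, E) = (E + d)/(-38 + d)
15*Y(-15, 48) = 15*((48 - 15)/(-38 - 15)) = 15*(33/(-53)) = 15*(-1/53*33) = 15*(-33/53) = -495/53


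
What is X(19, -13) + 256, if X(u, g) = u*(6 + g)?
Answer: 123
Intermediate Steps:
X(19, -13) + 256 = 19*(6 - 13) + 256 = 19*(-7) + 256 = -133 + 256 = 123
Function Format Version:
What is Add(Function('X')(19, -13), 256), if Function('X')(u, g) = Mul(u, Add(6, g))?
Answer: 123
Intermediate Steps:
Add(Function('X')(19, -13), 256) = Add(Mul(19, Add(6, -13)), 256) = Add(Mul(19, -7), 256) = Add(-133, 256) = 123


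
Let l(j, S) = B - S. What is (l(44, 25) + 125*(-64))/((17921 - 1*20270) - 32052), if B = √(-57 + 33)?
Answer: 2675/11467 - 2*I*√6/34401 ≈ 0.23328 - 0.00014241*I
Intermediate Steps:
B = 2*I*√6 (B = √(-24) = 2*I*√6 ≈ 4.899*I)
l(j, S) = -S + 2*I*√6 (l(j, S) = 2*I*√6 - S = -S + 2*I*√6)
(l(44, 25) + 125*(-64))/((17921 - 1*20270) - 32052) = ((-1*25 + 2*I*√6) + 125*(-64))/((17921 - 1*20270) - 32052) = ((-25 + 2*I*√6) - 8000)/((17921 - 20270) - 32052) = (-8025 + 2*I*√6)/(-2349 - 32052) = (-8025 + 2*I*√6)/(-34401) = (-8025 + 2*I*√6)*(-1/34401) = 2675/11467 - 2*I*√6/34401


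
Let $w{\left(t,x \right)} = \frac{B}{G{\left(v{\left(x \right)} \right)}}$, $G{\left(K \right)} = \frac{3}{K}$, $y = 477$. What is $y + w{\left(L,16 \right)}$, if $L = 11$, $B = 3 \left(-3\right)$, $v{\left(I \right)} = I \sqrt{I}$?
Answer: $285$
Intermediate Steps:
$v{\left(I \right)} = I^{\frac{3}{2}}$
$B = -9$
$w{\left(t,x \right)} = - 3 x^{\frac{3}{2}}$ ($w{\left(t,x \right)} = - \frac{9}{3 \frac{1}{x^{\frac{3}{2}}}} = - 9 \frac{x^{\frac{3}{2}}}{3} = - 3 x^{\frac{3}{2}}$)
$y + w{\left(L,16 \right)} = 477 - 3 \cdot 16^{\frac{3}{2}} = 477 - 192 = 285$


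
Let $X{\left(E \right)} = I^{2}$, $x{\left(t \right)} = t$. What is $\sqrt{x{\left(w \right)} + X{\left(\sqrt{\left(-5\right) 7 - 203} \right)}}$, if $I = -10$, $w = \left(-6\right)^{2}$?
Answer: $2 \sqrt{34} \approx 11.662$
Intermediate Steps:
$w = 36$
$X{\left(E \right)} = 100$ ($X{\left(E \right)} = \left(-10\right)^{2} = 100$)
$\sqrt{x{\left(w \right)} + X{\left(\sqrt{\left(-5\right) 7 - 203} \right)}} = \sqrt{36 + 100} = \sqrt{136} = 2 \sqrt{34}$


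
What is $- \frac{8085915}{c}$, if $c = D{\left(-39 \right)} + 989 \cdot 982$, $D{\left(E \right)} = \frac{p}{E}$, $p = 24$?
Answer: $- \frac{35038965}{4208522} \approx -8.3257$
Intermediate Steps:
$D{\left(E \right)} = \frac{24}{E}$
$c = \frac{12625566}{13}$ ($c = \frac{24}{-39} + 989 \cdot 982 = 24 \left(- \frac{1}{39}\right) + 971198 = - \frac{8}{13} + 971198 = \frac{12625566}{13} \approx 9.712 \cdot 10^{5}$)
$- \frac{8085915}{c} = - \frac{8085915}{\frac{12625566}{13}} = \left(-8085915\right) \frac{13}{12625566} = - \frac{35038965}{4208522}$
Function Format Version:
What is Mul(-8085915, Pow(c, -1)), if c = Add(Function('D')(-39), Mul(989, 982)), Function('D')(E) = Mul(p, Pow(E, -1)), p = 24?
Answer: Rational(-35038965, 4208522) ≈ -8.3257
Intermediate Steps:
Function('D')(E) = Mul(24, Pow(E, -1))
c = Rational(12625566, 13) (c = Add(Mul(24, Pow(-39, -1)), Mul(989, 982)) = Add(Mul(24, Rational(-1, 39)), 971198) = Add(Rational(-8, 13), 971198) = Rational(12625566, 13) ≈ 9.7120e+5)
Mul(-8085915, Pow(c, -1)) = Mul(-8085915, Pow(Rational(12625566, 13), -1)) = Mul(-8085915, Rational(13, 12625566)) = Rational(-35038965, 4208522)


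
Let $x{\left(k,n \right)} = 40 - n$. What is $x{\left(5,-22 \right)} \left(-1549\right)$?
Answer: $-96038$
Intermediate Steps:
$x{\left(5,-22 \right)} \left(-1549\right) = \left(40 - -22\right) \left(-1549\right) = \left(40 + 22\right) \left(-1549\right) = 62 \left(-1549\right) = -96038$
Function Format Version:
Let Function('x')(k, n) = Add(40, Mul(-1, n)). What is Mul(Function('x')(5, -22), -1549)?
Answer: -96038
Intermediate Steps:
Mul(Function('x')(5, -22), -1549) = Mul(Add(40, Mul(-1, -22)), -1549) = Mul(Add(40, 22), -1549) = Mul(62, -1549) = -96038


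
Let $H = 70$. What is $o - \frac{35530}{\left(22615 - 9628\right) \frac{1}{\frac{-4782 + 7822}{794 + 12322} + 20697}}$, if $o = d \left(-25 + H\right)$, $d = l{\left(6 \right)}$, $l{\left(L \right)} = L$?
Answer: $- \frac{2399789122480}{42584373} \approx -56354.0$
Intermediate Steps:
$d = 6$
$o = 270$ ($o = 6 \left(-25 + 70\right) = 6 \cdot 45 = 270$)
$o - \frac{35530}{\left(22615 - 9628\right) \frac{1}{\frac{-4782 + 7822}{794 + 12322} + 20697}} = 270 - \frac{35530}{\left(22615 - 9628\right) \frac{1}{\frac{-4782 + 7822}{794 + 12322} + 20697}} = 270 - \frac{35530}{12987 \frac{1}{\frac{3040}{13116} + 20697}} = 270 - \frac{35530}{12987 \frac{1}{3040 \cdot \frac{1}{13116} + 20697}} = 270 - \frac{35530}{12987 \frac{1}{\frac{760}{3279} + 20697}} = 270 - \frac{35530}{12987 \frac{1}{\frac{67866223}{3279}}} = 270 - \frac{35530}{12987 \cdot \frac{3279}{67866223}} = 270 - \frac{35530}{\frac{42584373}{67866223}} = 270 - \frac{2411286903190}{42584373} = - \frac{2399789122480}{42584373}$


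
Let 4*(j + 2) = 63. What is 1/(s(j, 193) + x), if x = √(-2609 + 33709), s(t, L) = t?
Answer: -44/98915 + 32*√311/98915 ≈ 0.0052603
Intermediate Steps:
j = 55/4 (j = -2 + (¼)*63 = -2 + 63/4 = 55/4 ≈ 13.750)
x = 10*√311 (x = √31100 = 10*√311 ≈ 176.35)
1/(s(j, 193) + x) = 1/(55/4 + 10*√311)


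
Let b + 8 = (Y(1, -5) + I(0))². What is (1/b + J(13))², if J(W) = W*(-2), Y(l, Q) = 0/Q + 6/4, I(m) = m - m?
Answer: 362404/529 ≈ 685.07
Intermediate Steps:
I(m) = 0
Y(l, Q) = 3/2 (Y(l, Q) = 0 + 6*(¼) = 0 + 3/2 = 3/2)
J(W) = -2*W
b = -23/4 (b = -8 + (3/2 + 0)² = -8 + (3/2)² = -8 + 9/4 = -23/4 ≈ -5.7500)
(1/b + J(13))² = (1/(-23/4) - 2*13)² = (-4/23 - 26)² = (-602/23)² = 362404/529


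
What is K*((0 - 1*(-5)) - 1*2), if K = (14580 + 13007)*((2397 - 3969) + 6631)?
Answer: 418687899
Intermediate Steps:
K = 139562633 (K = 27587*(-1572 + 6631) = 27587*5059 = 139562633)
K*((0 - 1*(-5)) - 1*2) = 139562633*((0 - 1*(-5)) - 1*2) = 139562633*((0 + 5) - 2) = 139562633*(5 - 2) = 139562633*3 = 418687899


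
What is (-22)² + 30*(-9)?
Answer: 214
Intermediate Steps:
(-22)² + 30*(-9) = 484 - 270 = 214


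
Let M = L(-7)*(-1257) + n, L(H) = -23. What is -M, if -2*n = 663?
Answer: -57159/2 ≈ -28580.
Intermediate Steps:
n = -663/2 (n = -1/2*663 = -663/2 ≈ -331.50)
M = 57159/2 (M = -23*(-1257) - 663/2 = 28911 - 663/2 = 57159/2 ≈ 28580.)
-M = -1*57159/2 = -57159/2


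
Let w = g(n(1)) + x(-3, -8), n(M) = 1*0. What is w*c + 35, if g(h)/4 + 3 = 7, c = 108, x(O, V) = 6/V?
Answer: 1682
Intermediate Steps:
n(M) = 0
g(h) = 16 (g(h) = -12 + 4*7 = -12 + 28 = 16)
w = 61/4 (w = 16 + 6/(-8) = 16 + 6*(-⅛) = 16 - ¾ = 61/4 ≈ 15.250)
w*c + 35 = (61/4)*108 + 35 = 1647 + 35 = 1682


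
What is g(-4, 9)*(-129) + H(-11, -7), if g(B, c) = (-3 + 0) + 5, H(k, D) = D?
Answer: -265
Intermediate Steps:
g(B, c) = 2 (g(B, c) = -3 + 5 = 2)
g(-4, 9)*(-129) + H(-11, -7) = 2*(-129) - 7 = -258 - 7 = -265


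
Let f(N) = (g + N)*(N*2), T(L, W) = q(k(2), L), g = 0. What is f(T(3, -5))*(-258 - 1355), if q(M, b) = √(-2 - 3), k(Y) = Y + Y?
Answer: 16130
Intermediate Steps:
k(Y) = 2*Y
q(M, b) = I*√5 (q(M, b) = √(-5) = I*√5)
T(L, W) = I*√5
f(N) = 2*N² (f(N) = (0 + N)*(N*2) = N*(2*N) = 2*N²)
f(T(3, -5))*(-258 - 1355) = (2*(I*√5)²)*(-258 - 1355) = (2*(-5))*(-1613) = -10*(-1613) = 16130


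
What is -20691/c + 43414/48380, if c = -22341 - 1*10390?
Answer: 1211007107/791762890 ≈ 1.5295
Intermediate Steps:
c = -32731 (c = -22341 - 10390 = -32731)
-20691/c + 43414/48380 = -20691/(-32731) + 43414/48380 = -20691*(-1/32731) + 43414*(1/48380) = 20691/32731 + 21707/24190 = 1211007107/791762890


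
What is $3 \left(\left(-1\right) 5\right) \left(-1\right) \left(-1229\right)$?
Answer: $-18435$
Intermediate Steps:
$3 \left(\left(-1\right) 5\right) \left(-1\right) \left(-1229\right) = 3 \left(-5\right) \left(-1\right) \left(-1229\right) = \left(-15\right) \left(-1\right) \left(-1229\right) = 15 \left(-1229\right) = -18435$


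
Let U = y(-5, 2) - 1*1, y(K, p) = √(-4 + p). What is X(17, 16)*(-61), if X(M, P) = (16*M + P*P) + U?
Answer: -32147 - 61*I*√2 ≈ -32147.0 - 86.267*I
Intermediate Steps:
U = -1 + I*√2 (U = √(-4 + 2) - 1*1 = √(-2) - 1 = I*√2 - 1 = -1 + I*√2 ≈ -1.0 + 1.4142*I)
X(M, P) = -1 + P² + 16*M + I*√2 (X(M, P) = (16*M + P*P) + (-1 + I*√2) = (16*M + P²) + (-1 + I*√2) = (P² + 16*M) + (-1 + I*√2) = -1 + P² + 16*M + I*√2)
X(17, 16)*(-61) = (-1 + 16² + 16*17 + I*√2)*(-61) = (-1 + 256 + 272 + I*√2)*(-61) = (527 + I*√2)*(-61) = -32147 - 61*I*√2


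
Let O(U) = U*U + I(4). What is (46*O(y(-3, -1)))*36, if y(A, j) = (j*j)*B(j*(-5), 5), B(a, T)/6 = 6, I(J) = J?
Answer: 2152800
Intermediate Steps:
B(a, T) = 36 (B(a, T) = 6*6 = 36)
y(A, j) = 36*j² (y(A, j) = (j*j)*36 = j²*36 = 36*j²)
O(U) = 4 + U² (O(U) = U*U + 4 = U² + 4 = 4 + U²)
(46*O(y(-3, -1)))*36 = (46*(4 + (36*(-1)²)²))*36 = (46*(4 + (36*1)²))*36 = (46*(4 + 36²))*36 = (46*(4 + 1296))*36 = (46*1300)*36 = 59800*36 = 2152800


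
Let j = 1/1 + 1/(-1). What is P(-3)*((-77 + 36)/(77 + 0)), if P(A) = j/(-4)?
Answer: 0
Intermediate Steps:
j = 0 (j = 1*1 + 1*(-1) = 1 - 1 = 0)
P(A) = 0 (P(A) = 0/(-4) = 0*(-¼) = 0)
P(-3)*((-77 + 36)/(77 + 0)) = 0*((-77 + 36)/(77 + 0)) = 0*(-41/77) = 0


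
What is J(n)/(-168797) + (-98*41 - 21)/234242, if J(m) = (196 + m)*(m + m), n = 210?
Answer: -40624716923/39539346874 ≈ -1.0275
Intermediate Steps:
J(m) = 2*m*(196 + m) (J(m) = (196 + m)*(2*m) = 2*m*(196 + m))
J(n)/(-168797) + (-98*41 - 21)/234242 = (2*210*(196 + 210))/(-168797) + (-98*41 - 21)/234242 = (2*210*406)*(-1/168797) + (-4018 - 21)*(1/234242) = 170520*(-1/168797) - 4039*1/234242 = -170520/168797 - 4039/234242 = -40624716923/39539346874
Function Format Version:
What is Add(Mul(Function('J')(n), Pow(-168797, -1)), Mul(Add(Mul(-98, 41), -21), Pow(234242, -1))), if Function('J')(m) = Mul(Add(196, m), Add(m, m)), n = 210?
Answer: Rational(-40624716923, 39539346874) ≈ -1.0275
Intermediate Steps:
Function('J')(m) = Mul(2, m, Add(196, m)) (Function('J')(m) = Mul(Add(196, m), Mul(2, m)) = Mul(2, m, Add(196, m)))
Add(Mul(Function('J')(n), Pow(-168797, -1)), Mul(Add(Mul(-98, 41), -21), Pow(234242, -1))) = Add(Mul(Mul(2, 210, Add(196, 210)), Pow(-168797, -1)), Mul(Add(Mul(-98, 41), -21), Pow(234242, -1))) = Add(Mul(Mul(2, 210, 406), Rational(-1, 168797)), Mul(Add(-4018, -21), Rational(1, 234242))) = Add(Mul(170520, Rational(-1, 168797)), Mul(-4039, Rational(1, 234242))) = Add(Rational(-170520, 168797), Rational(-4039, 234242)) = Rational(-40624716923, 39539346874)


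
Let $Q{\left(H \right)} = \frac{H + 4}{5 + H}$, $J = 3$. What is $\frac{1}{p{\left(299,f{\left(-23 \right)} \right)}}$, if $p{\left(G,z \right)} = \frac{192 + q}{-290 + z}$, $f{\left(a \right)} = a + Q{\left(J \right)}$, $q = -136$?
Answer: $- \frac{2497}{448} \approx -5.5737$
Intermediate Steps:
$Q{\left(H \right)} = \frac{4 + H}{5 + H}$
$f{\left(a \right)} = \frac{7}{8} + a$ ($f{\left(a \right)} = a + \frac{4 + 3}{5 + 3} = a + \frac{1}{8} \cdot 7 = a + \frac{7}{8} = \frac{7}{8} + a$)
$p{\left(G,z \right)} = \frac{56}{-290 + z}$ ($p{\left(G,z \right)} = \frac{192 - 136}{-290 + z} = \frac{56}{-290 + z}$)
$\frac{1}{p{\left(299,f{\left(-23 \right)} \right)}} = \frac{1}{56 \frac{1}{-290 + \left(\frac{7}{8} - 23\right)}} = \frac{1}{56 \frac{1}{-290 - \frac{177}{8}}} = \frac{1}{56 \frac{1}{- \frac{2497}{8}}} = \frac{1}{56 \left(- \frac{8}{2497}\right)} = \frac{1}{- \frac{448}{2497}} = - \frac{2497}{448}$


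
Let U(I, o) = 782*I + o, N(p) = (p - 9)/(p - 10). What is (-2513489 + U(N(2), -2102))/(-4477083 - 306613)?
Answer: 10059627/19134784 ≈ 0.52572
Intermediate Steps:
N(p) = (-9 + p)/(-10 + p)
U(I, o) = o + 782*I
(-2513489 + U(N(2), -2102))/(-4477083 - 306613) = (-2513489 + (-2102 + 782*((-9 + 2)/(-10 + 2))))/(-4477083 - 306613) = (-2513489 + (-2102 + 782*(-7/(-8))))/(-4783696) = (-2513489 + (-2102 + 782*(-⅛*(-7))))*(-1/4783696) = (-2513489 + (-2102 + 782*(7/8)))*(-1/4783696) = (-2513489 + (-2102 + 2737/4))*(-1/4783696) = (-2513489 - 5671/4)*(-1/4783696) = -10059627/4*(-1/4783696) = 10059627/19134784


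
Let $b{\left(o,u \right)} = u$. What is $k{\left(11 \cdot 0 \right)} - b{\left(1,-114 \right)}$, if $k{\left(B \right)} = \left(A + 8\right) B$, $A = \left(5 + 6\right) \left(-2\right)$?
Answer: $114$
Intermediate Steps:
$A = -22$ ($A = 11 \left(-2\right) = -22$)
$k{\left(B \right)} = - 14 B$ ($k{\left(B \right)} = \left(-22 + 8\right) B = - 14 B$)
$k{\left(11 \cdot 0 \right)} - b{\left(1,-114 \right)} = - 14 \cdot 11 \cdot 0 - -114 = \left(-14\right) 0 + 114 = 0 + 114 = 114$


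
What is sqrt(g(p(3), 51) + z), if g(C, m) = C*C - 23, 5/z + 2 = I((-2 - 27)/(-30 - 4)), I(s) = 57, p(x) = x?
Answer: 3*I*sqrt(187)/11 ≈ 3.7295*I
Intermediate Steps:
z = 1/11 (z = 5/(-2 + 57) = 5/55 = 5*(1/55) = 1/11 ≈ 0.090909)
g(C, m) = -23 + C**2 (g(C, m) = C**2 - 23 = -23 + C**2)
sqrt(g(p(3), 51) + z) = sqrt((-23 + 3**2) + 1/11) = sqrt((-23 + 9) + 1/11) = sqrt(-14 + 1/11) = sqrt(-153/11) = 3*I*sqrt(187)/11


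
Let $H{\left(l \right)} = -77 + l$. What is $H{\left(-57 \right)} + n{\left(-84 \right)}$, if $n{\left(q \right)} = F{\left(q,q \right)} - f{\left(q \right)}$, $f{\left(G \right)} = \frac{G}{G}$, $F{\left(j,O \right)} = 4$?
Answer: $-131$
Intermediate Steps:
$f{\left(G \right)} = 1$
$n{\left(q \right)} = 3$ ($n{\left(q \right)} = 4 - 1 = 3$)
$H{\left(-57 \right)} + n{\left(-84 \right)} = \left(-77 - 57\right) + 3 = -134 + 3 = -131$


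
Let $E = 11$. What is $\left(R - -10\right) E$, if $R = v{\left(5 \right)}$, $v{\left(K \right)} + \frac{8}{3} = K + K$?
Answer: $\frac{572}{3} \approx 190.67$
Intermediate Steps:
$v{\left(K \right)} = - \frac{8}{3} + 2 K$ ($v{\left(K \right)} = - \frac{8}{3} + \left(K + K\right) = - \frac{8}{3} + 2 K$)
$R = \frac{22}{3}$ ($R = - \frac{8}{3} + 2 \cdot 5 = - \frac{8}{3} + 10 = \frac{22}{3} \approx 7.3333$)
$\left(R - -10\right) E = \left(\frac{22}{3} - -10\right) 11 = \left(\frac{22}{3} + 10\right) 11 = \frac{52}{3} \cdot 11 = \frac{572}{3}$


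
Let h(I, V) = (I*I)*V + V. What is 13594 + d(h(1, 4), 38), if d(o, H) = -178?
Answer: 13416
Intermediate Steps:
h(I, V) = V + V*I² (h(I, V) = I²*V + V = V*I² + V = V + V*I²)
13594 + d(h(1, 4), 38) = 13594 - 178 = 13416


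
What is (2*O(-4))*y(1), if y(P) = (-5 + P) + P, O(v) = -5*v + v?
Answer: -96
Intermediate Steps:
O(v) = -4*v
y(P) = -5 + 2*P
(2*O(-4))*y(1) = (2*(-4*(-4)))*(-5 + 2*1) = (2*16)*(-5 + 2) = 32*(-3) = -96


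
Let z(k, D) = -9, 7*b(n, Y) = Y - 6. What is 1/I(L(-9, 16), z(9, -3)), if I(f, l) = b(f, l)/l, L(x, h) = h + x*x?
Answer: 21/5 ≈ 4.2000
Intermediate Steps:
L(x, h) = h + x²
b(n, Y) = -6/7 + Y/7 (b(n, Y) = (Y - 6)/7 = (-6 + Y)/7 = -6/7 + Y/7)
I(f, l) = (-6/7 + l/7)/l
1/I(L(-9, 16), z(9, -3)) = 1/((⅐)*(-6 - 9)/(-9)) = 1/((⅐)*(-⅑)*(-15)) = 1/(5/21) = 21/5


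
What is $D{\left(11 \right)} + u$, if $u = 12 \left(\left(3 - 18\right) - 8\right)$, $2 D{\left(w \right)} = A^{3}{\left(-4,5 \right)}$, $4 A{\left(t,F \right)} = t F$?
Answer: $- \frac{677}{2} \approx -338.5$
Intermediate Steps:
$A{\left(t,F \right)} = \frac{F t}{4}$ ($A{\left(t,F \right)} = \frac{t F}{4} = \frac{F t}{4}$)
$D{\left(w \right)} = - \frac{125}{2}$ ($D{\left(w \right)} = \frac{\left(\frac{1}{4} \cdot 5 \left(-4\right)\right)^{3}}{2} = \frac{\left(-5\right)^{3}}{2} = \frac{1}{2} \left(-125\right) = - \frac{125}{2}$)
$u = -276$ ($u = 12 \left(\left(3 - 18\right) - 8\right) = 12 \left(-15 - 8\right) = 12 \left(-23\right) = -276$)
$D{\left(11 \right)} + u = - \frac{125}{2} - 276 = - \frac{677}{2}$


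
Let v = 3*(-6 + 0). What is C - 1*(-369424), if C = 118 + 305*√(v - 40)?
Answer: 369542 + 305*I*√58 ≈ 3.6954e+5 + 2322.8*I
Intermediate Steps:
v = -18 (v = 3*(-6) = -18)
C = 118 + 305*I*√58 (C = 118 + 305*√(-18 - 40) = 118 + 305*√(-58) = 118 + 305*(I*√58) = 118 + 305*I*√58 ≈ 118.0 + 2322.8*I)
C - 1*(-369424) = (118 + 305*I*√58) - 1*(-369424) = (118 + 305*I*√58) + 369424 = 369542 + 305*I*√58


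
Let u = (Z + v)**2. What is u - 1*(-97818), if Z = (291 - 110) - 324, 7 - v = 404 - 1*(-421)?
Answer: 1021339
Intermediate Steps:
v = -818 (v = 7 - (404 - 1*(-421)) = 7 - (404 + 421) = 7 - 1*825 = 7 - 825 = -818)
Z = -143 (Z = 181 - 324 = -143)
u = 923521 (u = (-143 - 818)**2 = (-961)**2 = 923521)
u - 1*(-97818) = 923521 - 1*(-97818) = 923521 + 97818 = 1021339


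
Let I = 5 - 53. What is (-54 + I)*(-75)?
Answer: 7650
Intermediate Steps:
I = -48
(-54 + I)*(-75) = (-54 - 48)*(-75) = -102*(-75) = 7650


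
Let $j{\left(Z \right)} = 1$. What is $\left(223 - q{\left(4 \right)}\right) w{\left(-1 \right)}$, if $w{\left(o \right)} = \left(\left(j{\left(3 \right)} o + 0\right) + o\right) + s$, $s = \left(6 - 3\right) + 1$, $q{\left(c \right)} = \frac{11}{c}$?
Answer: $\frac{881}{2} \approx 440.5$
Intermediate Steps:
$s = 4$ ($s = 3 + 1 = 4$)
$w{\left(o \right)} = 4 + 2 o$ ($w{\left(o \right)} = \left(\left(1 o + 0\right) + o\right) + 4 = \left(\left(o + 0\right) + o\right) + 4 = \left(o + o\right) + 4 = 2 o + 4 = 4 + 2 o$)
$\left(223 - q{\left(4 \right)}\right) w{\left(-1 \right)} = \left(223 - \frac{11}{4}\right) \left(4 + 2 \left(-1\right)\right) = \left(223 - 11 \cdot \frac{1}{4}\right) \left(4 - 2\right) = \left(223 - \frac{11}{4}\right) 2 = \frac{881}{4} \cdot 2 = \frac{881}{2}$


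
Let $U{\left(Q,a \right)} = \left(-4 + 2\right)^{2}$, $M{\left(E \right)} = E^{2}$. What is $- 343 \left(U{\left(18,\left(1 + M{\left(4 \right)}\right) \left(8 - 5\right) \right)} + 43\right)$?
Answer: $-16121$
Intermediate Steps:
$U{\left(Q,a \right)} = 4$ ($U{\left(Q,a \right)} = \left(-2\right)^{2} = 4$)
$- 343 \left(U{\left(18,\left(1 + M{\left(4 \right)}\right) \left(8 - 5\right) \right)} + 43\right) = - 343 \left(4 + 43\right) = \left(-343\right) 47 = -16121$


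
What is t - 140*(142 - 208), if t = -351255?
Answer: -342015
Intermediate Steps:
t - 140*(142 - 208) = -351255 - 140*(142 - 208) = -351255 - 140*(-66) = -351255 - 1*(-9240) = -351255 + 9240 = -342015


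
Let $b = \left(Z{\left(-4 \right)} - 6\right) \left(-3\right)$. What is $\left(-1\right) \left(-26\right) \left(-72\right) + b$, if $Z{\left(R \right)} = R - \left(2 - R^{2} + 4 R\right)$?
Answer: $-1932$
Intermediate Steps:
$Z{\left(R \right)} = -2 + R^{2} - 3 R$ ($Z{\left(R \right)} = R - \left(2 - R^{2} + 4 R\right) = -2 + R^{2} - 3 R$)
$b = -60$ ($b = \left(\left(-2 + \left(-4\right)^{2} - -12\right) - 6\right) \left(-3\right) = \left(\left(-2 + 16 + 12\right) - 6\right) \left(-3\right) = \left(26 - 6\right) \left(-3\right) = 20 \left(-3\right) = -60$)
$\left(-1\right) \left(-26\right) \left(-72\right) + b = \left(-1\right) \left(-26\right) \left(-72\right) - 60 = 26 \left(-72\right) - 60 = -1872 - 60 = -1932$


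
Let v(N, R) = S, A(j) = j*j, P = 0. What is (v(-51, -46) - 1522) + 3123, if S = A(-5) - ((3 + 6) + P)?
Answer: 1617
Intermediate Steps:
A(j) = j²
S = 16 (S = (-5)² - ((3 + 6) + 0) = 25 - (9 + 0) = 25 - 1*9 = 25 - 9 = 16)
v(N, R) = 16
(v(-51, -46) - 1522) + 3123 = (16 - 1522) + 3123 = -1506 + 3123 = 1617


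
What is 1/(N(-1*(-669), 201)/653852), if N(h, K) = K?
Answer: 653852/201 ≈ 3253.0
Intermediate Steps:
1/(N(-1*(-669), 201)/653852) = 1/(201/653852) = 653852/201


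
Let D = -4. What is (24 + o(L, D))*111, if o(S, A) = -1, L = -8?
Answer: 2553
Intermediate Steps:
(24 + o(L, D))*111 = (24 - 1)*111 = 23*111 = 2553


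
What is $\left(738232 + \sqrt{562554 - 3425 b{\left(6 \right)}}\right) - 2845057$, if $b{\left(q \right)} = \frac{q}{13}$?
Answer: $-2106825 + \frac{2 \sqrt{23701119}}{13} \approx -2.1061 \cdot 10^{6}$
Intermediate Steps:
$b{\left(q \right)} = \frac{q}{13}$ ($b{\left(q \right)} = q \frac{1}{13} = \frac{q}{13}$)
$\left(738232 + \sqrt{562554 - 3425 b{\left(6 \right)}}\right) - 2845057 = \left(738232 + \sqrt{562554 - 3425 \cdot \frac{1}{13} \cdot 6}\right) - 2845057 = \left(738232 + \sqrt{562554 - \frac{20550}{13}}\right) - 2845057 = \left(738232 + \sqrt{\frac{7292652}{13}}\right) - 2845057 = \left(738232 + \frac{2 \sqrt{23701119}}{13}\right) - 2845057 = -2106825 + \frac{2 \sqrt{23701119}}{13}$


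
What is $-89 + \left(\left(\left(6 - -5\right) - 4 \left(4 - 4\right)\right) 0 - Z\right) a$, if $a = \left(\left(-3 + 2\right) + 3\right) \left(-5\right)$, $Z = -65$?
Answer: $-739$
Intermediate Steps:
$a = -10$ ($a = \left(-1 + 3\right) \left(-5\right) = 2 \left(-5\right) = -10$)
$-89 + \left(\left(\left(6 - -5\right) - 4 \left(4 - 4\right)\right) 0 - Z\right) a = -89 + \left(\left(\left(6 - -5\right) - 4 \left(4 - 4\right)\right) 0 - -65\right) \left(-10\right) = -89 + \left(\left(\left(6 + 5\right) - 0\right) 0 + 65\right) \left(-10\right) = -89 + \left(\left(11 + 0\right) 0 + 65\right) \left(-10\right) = -89 + \left(11 \cdot 0 + 65\right) \left(-10\right) = -89 + \left(0 + 65\right) \left(-10\right) = -89 + 65 \left(-10\right) = -89 - 650 = -739$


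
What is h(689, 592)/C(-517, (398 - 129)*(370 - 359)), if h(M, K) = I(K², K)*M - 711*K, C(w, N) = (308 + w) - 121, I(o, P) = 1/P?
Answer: 49835843/39072 ≈ 1275.5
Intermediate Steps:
C(w, N) = 187 + w
h(M, K) = -711*K + M/K (h(M, K) = M/K - 711*K = -711*K + M/K)
h(689, 592)/C(-517, (398 - 129)*(370 - 359)) = (-711*592 + 689/592)/(187 - 517) = (-420912 + 689*(1/592))/(-330) = (-420912 + 689/592)*(-1/330) = -249179215/592*(-1/330) = 49835843/39072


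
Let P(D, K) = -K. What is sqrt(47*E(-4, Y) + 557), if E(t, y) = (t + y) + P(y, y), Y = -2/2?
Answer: 3*sqrt(41) ≈ 19.209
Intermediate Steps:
Y = -1 (Y = -2*1/2 = -1)
E(t, y) = t (E(t, y) = (t + y) - y = t)
sqrt(47*E(-4, Y) + 557) = sqrt(47*(-4) + 557) = sqrt(-188 + 557) = sqrt(369) = 3*sqrt(41)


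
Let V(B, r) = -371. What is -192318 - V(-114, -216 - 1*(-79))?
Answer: -191947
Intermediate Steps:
-192318 - V(-114, -216 - 1*(-79)) = -192318 - 1*(-371) = -192318 + 371 = -191947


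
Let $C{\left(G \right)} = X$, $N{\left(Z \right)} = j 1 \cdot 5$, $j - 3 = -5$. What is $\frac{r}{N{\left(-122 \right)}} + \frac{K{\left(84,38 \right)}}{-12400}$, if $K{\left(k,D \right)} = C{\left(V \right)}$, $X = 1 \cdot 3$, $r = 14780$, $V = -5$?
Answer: $- \frac{18327203}{12400} \approx -1478.0$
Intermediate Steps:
$j = -2$ ($j = 3 - 5 = -2$)
$X = 3$
$N{\left(Z \right)} = -10$ ($N{\left(Z \right)} = \left(-2\right) 1 \cdot 5 = \left(-2\right) 5 = -10$)
$C{\left(G \right)} = 3$
$K{\left(k,D \right)} = 3$
$\frac{r}{N{\left(-122 \right)}} + \frac{K{\left(84,38 \right)}}{-12400} = \frac{14780}{-10} + \frac{3}{-12400} = 14780 \left(- \frac{1}{10}\right) + 3 \left(- \frac{1}{12400}\right) = -1478 - \frac{3}{12400} = - \frac{18327203}{12400}$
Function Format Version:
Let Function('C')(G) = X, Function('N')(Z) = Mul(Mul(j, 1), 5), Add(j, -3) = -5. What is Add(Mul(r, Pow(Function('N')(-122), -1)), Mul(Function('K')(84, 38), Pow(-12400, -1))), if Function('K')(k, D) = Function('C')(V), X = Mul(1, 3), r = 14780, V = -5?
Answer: Rational(-18327203, 12400) ≈ -1478.0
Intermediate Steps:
j = -2 (j = Add(3, -5) = -2)
X = 3
Function('N')(Z) = -10 (Function('N')(Z) = Mul(Mul(-2, 1), 5) = Mul(-2, 5) = -10)
Function('C')(G) = 3
Function('K')(k, D) = 3
Add(Mul(r, Pow(Function('N')(-122), -1)), Mul(Function('K')(84, 38), Pow(-12400, -1))) = Add(Mul(14780, Pow(-10, -1)), Mul(3, Pow(-12400, -1))) = Add(Mul(14780, Rational(-1, 10)), Mul(3, Rational(-1, 12400))) = Add(-1478, Rational(-3, 12400)) = Rational(-18327203, 12400)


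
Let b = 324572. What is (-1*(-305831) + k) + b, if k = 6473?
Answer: 636876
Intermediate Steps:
(-1*(-305831) + k) + b = (-1*(-305831) + 6473) + 324572 = (305831 + 6473) + 324572 = 312304 + 324572 = 636876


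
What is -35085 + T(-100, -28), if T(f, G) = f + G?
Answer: -35213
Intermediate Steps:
T(f, G) = G + f
-35085 + T(-100, -28) = -35085 + (-28 - 100) = -35085 - 128 = -35213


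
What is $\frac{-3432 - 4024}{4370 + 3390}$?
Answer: $- \frac{466}{485} \approx -0.96082$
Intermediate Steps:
$\frac{-3432 - 4024}{4370 + 3390} = - \frac{7456}{7760} = \left(-7456\right) \frac{1}{7760} = - \frac{466}{485}$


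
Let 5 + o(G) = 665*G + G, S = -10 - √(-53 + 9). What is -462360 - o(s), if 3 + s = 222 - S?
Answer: -614869 - 1332*I*√11 ≈ -6.1487e+5 - 4417.7*I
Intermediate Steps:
S = -10 - 2*I*√11 (S = -10 - √(-44) = -10 - 2*I*√11 ≈ -10.0 - 6.6332*I)
s = 229 + 2*I*√11 (s = -3 + (222 - (-10 - 2*I*√11)) = -3 + (222 + (10 + 2*I*√11)) = -3 + (232 + 2*I*√11) = 229 + 2*I*√11 ≈ 229.0 + 6.6332*I)
o(G) = -5 + 666*G (o(G) = -5 + (665*G + G) = -5 + 666*G)
-462360 - o(s) = -462360 - (-5 + 666*(229 + 2*I*√11)) = -462360 - (-5 + (152514 + 1332*I*√11)) = -462360 - (152509 + 1332*I*√11) = -462360 + (-152509 - 1332*I*√11) = -614869 - 1332*I*√11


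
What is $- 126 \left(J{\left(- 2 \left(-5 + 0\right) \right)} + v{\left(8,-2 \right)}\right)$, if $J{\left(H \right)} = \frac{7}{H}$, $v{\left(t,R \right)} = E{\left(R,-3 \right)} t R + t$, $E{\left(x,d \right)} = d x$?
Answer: $\frac{54999}{5} \approx 11000.0$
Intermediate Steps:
$v{\left(t,R \right)} = t - 3 t R^{2}$ ($v{\left(t,R \right)} = - 3 R t R + t = - 3 t R^{2} + t = t - 3 t R^{2}$)
$- 126 \left(J{\left(- 2 \left(-5 + 0\right) \right)} + v{\left(8,-2 \right)}\right) = - 126 \left(\frac{7}{\left(-2\right) \left(-5 + 0\right)} + 8 \left(1 - 3 \left(-2\right)^{2}\right)\right) = - 126 \left(\frac{7}{\left(-2\right) \left(-5\right)} + 8 \left(1 - 12\right)\right) = - 126 \left(\frac{7}{10} + 8 \left(1 - 12\right)\right) = - 126 \left(7 \cdot \frac{1}{10} + 8 \left(-11\right)\right) = - 126 \left(\frac{7}{10} - 88\right) = \left(-126\right) \left(- \frac{873}{10}\right) = \frac{54999}{5}$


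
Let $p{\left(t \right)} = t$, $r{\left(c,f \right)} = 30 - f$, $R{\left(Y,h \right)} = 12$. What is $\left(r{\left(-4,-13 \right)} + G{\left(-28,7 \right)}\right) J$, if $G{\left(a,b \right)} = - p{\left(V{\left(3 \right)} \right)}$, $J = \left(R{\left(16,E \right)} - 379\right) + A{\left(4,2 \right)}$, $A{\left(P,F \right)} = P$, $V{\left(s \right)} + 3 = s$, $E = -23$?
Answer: $-15609$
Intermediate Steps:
$V{\left(s \right)} = -3 + s$
$J = -363$ ($J = \left(12 - 379\right) + 4 = -367 + 4 = -363$)
$G{\left(a,b \right)} = 0$ ($G{\left(a,b \right)} = - (-3 + 3) = \left(-1\right) 0 = 0$)
$\left(r{\left(-4,-13 \right)} + G{\left(-28,7 \right)}\right) J = \left(\left(30 - -13\right) + 0\right) \left(-363\right) = \left(\left(30 + 13\right) + 0\right) \left(-363\right) = \left(43 + 0\right) \left(-363\right) = 43 \left(-363\right) = -15609$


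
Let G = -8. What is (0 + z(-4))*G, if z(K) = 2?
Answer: -16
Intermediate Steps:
(0 + z(-4))*G = (0 + 2)*(-8) = 2*(-8) = -16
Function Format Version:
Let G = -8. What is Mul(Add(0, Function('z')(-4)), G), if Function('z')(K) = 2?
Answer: -16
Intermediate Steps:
Mul(Add(0, Function('z')(-4)), G) = Mul(Add(0, 2), -8) = Mul(2, -8) = -16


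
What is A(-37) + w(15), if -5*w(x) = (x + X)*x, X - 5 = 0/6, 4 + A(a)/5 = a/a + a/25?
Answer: -412/5 ≈ -82.400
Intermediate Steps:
A(a) = -15 + a/5 (A(a) = -20 + 5*(a/a + a/25) = -20 + 5*(1 + a*(1/25)) = -20 + 5*(1 + a/25) = -20 + (5 + a/5) = -15 + a/5)
X = 5 (X = 5 + 0/6 = 5 + 0*(1/6) = 5 + 0 = 5)
w(x) = -x*(5 + x)/5 (w(x) = -(x + 5)*x/5 = -(5 + x)*x/5 = -x*(5 + x)/5)
A(-37) + w(15) = (-15 + (1/5)*(-37)) - 1/5*15*(5 + 15) = (-15 - 37/5) - 1/5*15*20 = -112/5 - 60 = -412/5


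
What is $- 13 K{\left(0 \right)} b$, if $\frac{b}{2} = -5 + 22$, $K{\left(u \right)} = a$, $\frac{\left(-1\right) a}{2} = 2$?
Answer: $1768$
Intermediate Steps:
$a = -4$ ($a = \left(-2\right) 2 = -4$)
$K{\left(u \right)} = -4$
$b = 34$ ($b = 2 \left(-5 + 22\right) = 2 \cdot 17 = 34$)
$- 13 K{\left(0 \right)} b = \left(-13\right) \left(-4\right) 34 = 52 \cdot 34 = 1768$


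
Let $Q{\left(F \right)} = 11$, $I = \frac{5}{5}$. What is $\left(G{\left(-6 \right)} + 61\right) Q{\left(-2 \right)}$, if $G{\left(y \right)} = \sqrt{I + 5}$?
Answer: $671 + 11 \sqrt{6} \approx 697.94$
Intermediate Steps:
$I = 1$ ($I = 5 \cdot \frac{1}{5} = 1$)
$G{\left(y \right)} = \sqrt{6}$ ($G{\left(y \right)} = \sqrt{1 + 5} = \sqrt{6}$)
$\left(G{\left(-6 \right)} + 61\right) Q{\left(-2 \right)} = \left(\sqrt{6} + 61\right) 11 = \left(61 + \sqrt{6}\right) 11 = 671 + 11 \sqrt{6}$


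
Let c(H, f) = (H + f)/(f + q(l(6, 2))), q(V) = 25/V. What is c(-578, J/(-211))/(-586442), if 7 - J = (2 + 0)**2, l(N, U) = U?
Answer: 121961/1544981449 ≈ 7.8940e-5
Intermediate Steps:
J = 3 (J = 7 - (2 + 0)**2 = 7 - 1*2**2 = 7 - 1*4 = 7 - 4 = 3)
c(H, f) = (H + f)/(25/2 + f) (c(H, f) = (H + f)/(f + 25/2) = (H + f)/(25/2 + f))
c(-578, J/(-211))/(-586442) = (2*(-578 + 3/(-211))/(25 + 2*(3/(-211))))/(-586442) = (2*(-578 + 3*(-1/211))/(25 + 2*(3*(-1/211))))*(-1/586442) = (2*(-578 - 3/211)/(25 + 2*(-3/211)))*(-1/586442) = (2*(-121961/211)/(25 - 6/211))*(-1/586442) = (2*(-121961/211)/(5269/211))*(-1/586442) = (2*(211/5269)*(-121961/211))*(-1/586442) = -243922/5269*(-1/586442) = 121961/1544981449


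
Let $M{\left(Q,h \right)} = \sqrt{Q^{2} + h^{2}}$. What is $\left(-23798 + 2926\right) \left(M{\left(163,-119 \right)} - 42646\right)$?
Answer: $890107312 - 20872 \sqrt{40730} \approx 8.859 \cdot 10^{8}$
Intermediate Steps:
$\left(-23798 + 2926\right) \left(M{\left(163,-119 \right)} - 42646\right) = \left(-23798 + 2926\right) \left(\sqrt{163^{2} + \left(-119\right)^{2}} - 42646\right) = - 20872 \left(\sqrt{26569 + 14161} - 42646\right) = - 20872 \left(\sqrt{40730} - 42646\right) = - 20872 \left(-42646 + \sqrt{40730}\right) = 890107312 - 20872 \sqrt{40730}$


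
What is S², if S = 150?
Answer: 22500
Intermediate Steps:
S² = 150² = 22500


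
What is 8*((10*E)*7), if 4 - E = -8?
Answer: 6720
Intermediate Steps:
E = 12 (E = 4 - 1*(-8) = 4 + 8 = 12)
8*((10*E)*7) = 8*((10*12)*7) = 8*(120*7) = 8*840 = 6720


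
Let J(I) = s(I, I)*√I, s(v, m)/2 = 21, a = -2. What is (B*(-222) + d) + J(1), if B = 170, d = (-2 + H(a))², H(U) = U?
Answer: -37682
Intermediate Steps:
s(v, m) = 42 (s(v, m) = 2*21 = 42)
d = 16 (d = (-2 - 2)² = (-4)² = 16)
J(I) = 42*√I
(B*(-222) + d) + J(1) = (170*(-222) + 16) + 42*√1 = (-37740 + 16) + 42*1 = -37724 + 42 = -37682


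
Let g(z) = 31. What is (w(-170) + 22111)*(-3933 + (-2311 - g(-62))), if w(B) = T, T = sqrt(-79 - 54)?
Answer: -138746525 - 6275*I*sqrt(133) ≈ -1.3875e+8 - 72367.0*I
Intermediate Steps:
T = I*sqrt(133) (T = sqrt(-133) = I*sqrt(133) ≈ 11.533*I)
w(B) = I*sqrt(133)
(w(-170) + 22111)*(-3933 + (-2311 - g(-62))) = (I*sqrt(133) + 22111)*(-3933 + (-2311 - 1*31)) = (22111 + I*sqrt(133))*(-3933 + (-2311 - 31)) = (22111 + I*sqrt(133))*(-3933 - 2342) = (22111 + I*sqrt(133))*(-6275) = -138746525 - 6275*I*sqrt(133)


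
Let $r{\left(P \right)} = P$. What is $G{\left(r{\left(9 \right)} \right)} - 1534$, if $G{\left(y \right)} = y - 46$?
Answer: $-1571$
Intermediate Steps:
$G{\left(y \right)} = -46 + y$ ($G{\left(y \right)} = y - 46 = -46 + y$)
$G{\left(r{\left(9 \right)} \right)} - 1534 = \left(-46 + 9\right) - 1534 = -37 - 1534 = -1571$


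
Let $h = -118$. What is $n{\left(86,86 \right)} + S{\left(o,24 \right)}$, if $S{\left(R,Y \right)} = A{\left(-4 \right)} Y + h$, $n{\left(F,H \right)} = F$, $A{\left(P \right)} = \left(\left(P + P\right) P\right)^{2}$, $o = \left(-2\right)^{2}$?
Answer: $24544$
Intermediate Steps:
$o = 4$
$A{\left(P \right)} = 4 P^{4}$ ($A{\left(P \right)} = \left(2 P P\right)^{2} = \left(2 P^{2}\right)^{2} = 4 P^{4}$)
$S{\left(R,Y \right)} = -118 + 1024 Y$ ($S{\left(R,Y \right)} = 4 \left(-4\right)^{4} Y - 118 = 4 \cdot 256 Y - 118 = 1024 Y - 118 = -118 + 1024 Y$)
$n{\left(86,86 \right)} + S{\left(o,24 \right)} = 86 + \left(-118 + 1024 \cdot 24\right) = 86 + \left(-118 + 24576\right) = 86 + 24458 = 24544$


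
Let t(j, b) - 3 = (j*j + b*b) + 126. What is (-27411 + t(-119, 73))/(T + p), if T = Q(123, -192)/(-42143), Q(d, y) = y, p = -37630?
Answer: 164189128/792920449 ≈ 0.20707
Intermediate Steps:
t(j, b) = 129 + b² + j² (t(j, b) = 3 + ((j*j + b*b) + 126) = 3 + ((j² + b²) + 126) = 3 + ((b² + j²) + 126) = 3 + (126 + b² + j²) = 129 + b² + j²)
T = 192/42143 (T = -192/(-42143) = -192*(-1/42143) = 192/42143 ≈ 0.0045559)
(-27411 + t(-119, 73))/(T + p) = (-27411 + (129 + 73² + (-119)²))/(192/42143 - 37630) = (-27411 + (129 + 5329 + 14161))/(-1585840898/42143) = (-27411 + 19619)*(-42143/1585840898) = -7792*(-42143/1585840898) = 164189128/792920449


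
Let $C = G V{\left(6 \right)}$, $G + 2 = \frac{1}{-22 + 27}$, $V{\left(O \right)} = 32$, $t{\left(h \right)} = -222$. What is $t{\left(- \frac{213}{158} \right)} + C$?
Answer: $- \frac{1398}{5} \approx -279.6$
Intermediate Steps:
$G = - \frac{9}{5}$ ($G = -2 + \frac{1}{-22 + 27} = -2 + \frac{1}{5} = - \frac{9}{5} \approx -1.8$)
$C = - \frac{288}{5}$ ($C = \left(- \frac{9}{5}\right) 32 = - \frac{288}{5} \approx -57.6$)
$t{\left(- \frac{213}{158} \right)} + C = -222 - \frac{288}{5} = - \frac{1398}{5}$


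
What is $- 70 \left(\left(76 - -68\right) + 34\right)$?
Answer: $-12460$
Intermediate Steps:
$- 70 \left(\left(76 - -68\right) + 34\right) = - 70 \left(\left(76 + 68\right) + 34\right) = - 70 \left(144 + 34\right) = \left(-70\right) 178 = -12460$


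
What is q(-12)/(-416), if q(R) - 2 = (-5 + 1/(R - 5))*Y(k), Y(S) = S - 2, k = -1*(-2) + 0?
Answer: -1/208 ≈ -0.0048077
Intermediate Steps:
k = 2 (k = 2 + 0 = 2)
Y(S) = -2 + S
q(R) = 2 (q(R) = 2 + (-5 + 1/(R - 5))*(-2 + 2) = 2 + (-5 + 1/(-5 + R))*0 = 2 + 0 = 2)
q(-12)/(-416) = 2/(-416) = 2*(-1/416) = -1/208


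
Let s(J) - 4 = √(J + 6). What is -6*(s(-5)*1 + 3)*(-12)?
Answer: 576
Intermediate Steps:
s(J) = 4 + √(6 + J) (s(J) = 4 + √(J + 6) = 4 + √(6 + J))
-6*(s(-5)*1 + 3)*(-12) = -6*((4 + √(6 - 5))*1 + 3)*(-12) = -6*((4 + √1)*1 + 3)*(-12) = -6*((4 + 1)*1 + 3)*(-12) = -6*(5*1 + 3)*(-12) = -6*(5 + 3)*(-12) = -6*8*(-12) = -48*(-12) = 576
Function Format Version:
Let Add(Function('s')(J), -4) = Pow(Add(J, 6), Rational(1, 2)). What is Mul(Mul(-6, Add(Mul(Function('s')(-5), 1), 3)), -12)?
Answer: 576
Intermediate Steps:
Function('s')(J) = Add(4, Pow(Add(6, J), Rational(1, 2))) (Function('s')(J) = Add(4, Pow(Add(J, 6), Rational(1, 2))) = Add(4, Pow(Add(6, J), Rational(1, 2))))
Mul(Mul(-6, Add(Mul(Function('s')(-5), 1), 3)), -12) = Mul(Mul(-6, Add(Mul(Add(4, Pow(Add(6, -5), Rational(1, 2))), 1), 3)), -12) = Mul(Mul(-6, Add(Mul(Add(4, Pow(1, Rational(1, 2))), 1), 3)), -12) = Mul(Mul(-6, Add(Mul(Add(4, 1), 1), 3)), -12) = Mul(Mul(-6, Add(Mul(5, 1), 3)), -12) = Mul(Mul(-6, Add(5, 3)), -12) = Mul(Mul(-6, 8), -12) = Mul(-48, -12) = 576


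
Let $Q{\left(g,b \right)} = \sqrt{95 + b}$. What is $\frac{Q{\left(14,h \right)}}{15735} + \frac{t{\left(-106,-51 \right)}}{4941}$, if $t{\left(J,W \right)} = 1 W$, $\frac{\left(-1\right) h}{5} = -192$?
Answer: $- \frac{17}{1647} + \frac{\sqrt{1055}}{15735} \approx -0.0082576$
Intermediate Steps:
$h = 960$ ($h = \left(-5\right) \left(-192\right) = 960$)
$t{\left(J,W \right)} = W$
$\frac{Q{\left(14,h \right)}}{15735} + \frac{t{\left(-106,-51 \right)}}{4941} = \frac{\sqrt{95 + 960}}{15735} - \frac{51}{4941} = \sqrt{1055} \cdot \frac{1}{15735} - \frac{17}{1647} = \frac{\sqrt{1055}}{15735} - \frac{17}{1647} = - \frac{17}{1647} + \frac{\sqrt{1055}}{15735}$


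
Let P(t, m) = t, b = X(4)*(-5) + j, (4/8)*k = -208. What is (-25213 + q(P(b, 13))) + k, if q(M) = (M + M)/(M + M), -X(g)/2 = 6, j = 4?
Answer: -25628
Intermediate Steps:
k = -416 (k = 2*(-208) = -416)
X(g) = -12 (X(g) = -2*6 = -12)
b = 64 (b = -12*(-5) + 4 = 60 + 4 = 64)
q(M) = 1 (q(M) = (2*M)/((2*M)) = (2*M)*(1/(2*M)) = 1)
(-25213 + q(P(b, 13))) + k = (-25213 + 1) - 416 = -25212 - 416 = -25628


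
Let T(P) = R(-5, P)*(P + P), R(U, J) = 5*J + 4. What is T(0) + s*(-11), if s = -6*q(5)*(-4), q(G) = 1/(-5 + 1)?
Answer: 66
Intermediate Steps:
R(U, J) = 4 + 5*J
q(G) = -¼ (q(G) = 1/(-4) = -¼)
T(P) = 2*P*(4 + 5*P) (T(P) = (4 + 5*P)*(P + P) = (4 + 5*P)*(2*P) = 2*P*(4 + 5*P))
s = -6 (s = -6*(-¼)*(-4) = (3/2)*(-4) = -6)
T(0) + s*(-11) = 2*0*(4 + 5*0) - 6*(-11) = 2*0*(4 + 0) + 66 = 2*0*4 + 66 = 0 + 66 = 66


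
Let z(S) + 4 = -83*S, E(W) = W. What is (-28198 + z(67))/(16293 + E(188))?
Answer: -33763/16481 ≈ -2.0486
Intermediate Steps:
z(S) = -4 - 83*S
(-28198 + z(67))/(16293 + E(188)) = (-28198 + (-4 - 83*67))/(16293 + 188) = (-28198 + (-4 - 5561))/16481 = (-28198 - 5565)*(1/16481) = -33763*1/16481 = -33763/16481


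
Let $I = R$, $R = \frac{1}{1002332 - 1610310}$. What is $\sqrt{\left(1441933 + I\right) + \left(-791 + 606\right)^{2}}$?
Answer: $\frac{37 \sqrt{398570475856126}}{607978} \approx 1215.0$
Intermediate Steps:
$R = - \frac{1}{607978}$ ($R = \frac{1}{-607978} = - \frac{1}{607978} \approx -1.6448 \cdot 10^{-6}$)
$I = - \frac{1}{607978} \approx -1.6448 \cdot 10^{-6}$
$\sqrt{\left(1441933 + I\right) + \left(-791 + 606\right)^{2}} = \sqrt{\left(1441933 - \frac{1}{607978}\right) + \left(-791 + 606\right)^{2}} = \sqrt{\frac{876663541473}{607978} + \left(-185\right)^{2}} = \sqrt{\frac{876663541473}{607978} + 34225} = \sqrt{\frac{897471588523}{607978}} = \frac{37 \sqrt{398570475856126}}{607978}$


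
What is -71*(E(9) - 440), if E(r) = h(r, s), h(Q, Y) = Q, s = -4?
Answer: 30601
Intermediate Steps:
E(r) = r
-71*(E(9) - 440) = -71*(9 - 440) = -71*(-431) = 30601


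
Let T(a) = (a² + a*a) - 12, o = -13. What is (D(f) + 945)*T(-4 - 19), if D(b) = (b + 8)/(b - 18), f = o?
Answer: 30647800/31 ≈ 9.8864e+5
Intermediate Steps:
f = -13
D(b) = (8 + b)/(-18 + b)
T(a) = -12 + 2*a² (T(a) = (a² + a²) - 12 = 2*a² - 12 = -12 + 2*a²)
(D(f) + 945)*T(-4 - 19) = ((8 - 13)/(-18 - 13) + 945)*(-12 + 2*(-4 - 19)²) = (-5/(-31) + 945)*(-12 + 2*(-23)²) = (-1/31*(-5) + 945)*(-12 + 2*529) = (5/31 + 945)*(-12 + 1058) = (29300/31)*1046 = 30647800/31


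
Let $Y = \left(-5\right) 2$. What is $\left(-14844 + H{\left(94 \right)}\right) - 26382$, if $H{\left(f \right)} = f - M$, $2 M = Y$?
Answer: $-41127$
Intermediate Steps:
$Y = -10$
$M = -5$ ($M = \frac{1}{2} \left(-10\right) = -5$)
$H{\left(f \right)} = 5 + f$ ($H{\left(f \right)} = f - -5 = f + 5 = 5 + f$)
$\left(-14844 + H{\left(94 \right)}\right) - 26382 = \left(-14844 + \left(5 + 94\right)\right) - 26382 = \left(-14844 + 99\right) - 26382 = -14745 - 26382 = -41127$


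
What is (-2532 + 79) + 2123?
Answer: -330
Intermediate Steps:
(-2532 + 79) + 2123 = -2453 + 2123 = -330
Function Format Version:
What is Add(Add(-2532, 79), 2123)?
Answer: -330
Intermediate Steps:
Add(Add(-2532, 79), 2123) = Add(-2453, 2123) = -330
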